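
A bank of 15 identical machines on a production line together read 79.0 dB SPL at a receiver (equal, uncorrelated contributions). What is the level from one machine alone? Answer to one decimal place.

67.2 dB SPL

15 equal incoherent sources add 10·log₁₀(15) = 11.76 dB over one source.
L_one = 79.0 − 11.76 = 67.2 dB SPL.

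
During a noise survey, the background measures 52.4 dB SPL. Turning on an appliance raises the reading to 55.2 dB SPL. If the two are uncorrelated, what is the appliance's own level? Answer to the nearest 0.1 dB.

52.0 dB SPL

Subtract intensities: L_src = 10·log₁₀(10^(L_total/10) − 10^(L_bg/10)).
L_src = 10·log₁₀(10^(55.2/10) − 10^(52.4/10)) = 10·log₁₀(157400) = 52.0 dB SPL.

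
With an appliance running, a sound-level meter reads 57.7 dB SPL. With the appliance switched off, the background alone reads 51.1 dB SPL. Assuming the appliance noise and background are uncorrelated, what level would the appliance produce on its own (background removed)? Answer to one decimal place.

56.6 dB SPL

Background correction is a power subtraction:
L_src = 10·log₁₀(10^(57.7/10) − 10^(51.1/10)) = 10·log₁₀(460000) = 56.6 dB SPL.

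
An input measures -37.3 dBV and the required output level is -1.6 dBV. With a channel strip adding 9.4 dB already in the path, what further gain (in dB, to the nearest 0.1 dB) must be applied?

26.3 dB

The required make-up gain is the shortfall in the dB sum.
G = -1.6 − (-37.3) − 9.4 = 26.3 dB.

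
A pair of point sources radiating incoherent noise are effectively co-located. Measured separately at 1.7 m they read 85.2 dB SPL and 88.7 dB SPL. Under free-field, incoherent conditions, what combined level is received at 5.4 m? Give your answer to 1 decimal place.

80.3 dB SPL

Combined at 1.7 m: 10·log₁₀(10^(85.2/10)+10^(88.7/10)) = 90.30 dB SPL.
Then apply −20·log₁₀(5.4/1.7) = -10.04 dB → 80.3 dB SPL.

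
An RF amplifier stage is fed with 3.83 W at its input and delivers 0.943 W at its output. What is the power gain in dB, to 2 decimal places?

Power ratio → dB uses the 10·log₁₀ form:
10·log₁₀(0.943/3.83) = 10·log₁₀(0.2462) = -6.09 dB.

-6.09 dB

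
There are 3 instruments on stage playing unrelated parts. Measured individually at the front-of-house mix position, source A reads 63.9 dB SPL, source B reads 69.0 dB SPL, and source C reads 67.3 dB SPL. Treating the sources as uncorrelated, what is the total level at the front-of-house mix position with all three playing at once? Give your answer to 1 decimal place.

72.0 dB SPL

Add the sources as powers (linear), then convert back to dB:
L_total = 10·log₁₀(10^(63.9/10) + 10^(69.0/10) + 10^(67.3/10)) = 10·log₁₀(15770000) = 72.0 dB SPL.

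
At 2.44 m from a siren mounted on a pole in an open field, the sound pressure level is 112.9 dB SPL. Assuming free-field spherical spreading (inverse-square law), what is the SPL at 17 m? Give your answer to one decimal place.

For a point source in a free field, ΔL = −20·log₁₀(d₂/d₁).
ΔL = −20·log₁₀(17/2.44) = -16.86 dB, so L₂ = 112.9 + (-16.86) = 96.0 dB SPL.

96.0 dB SPL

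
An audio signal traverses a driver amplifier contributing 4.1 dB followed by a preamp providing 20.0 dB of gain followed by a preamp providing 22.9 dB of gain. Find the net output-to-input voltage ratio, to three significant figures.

224

Net gain = 4.1 + 20.0 + 22.9 = 47.0 dB.
Voltage ratio = 10^(47.0/20) = 224.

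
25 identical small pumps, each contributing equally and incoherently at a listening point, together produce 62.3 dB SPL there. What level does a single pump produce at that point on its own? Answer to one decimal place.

48.3 dB SPL

25 equal incoherent sources add 10·log₁₀(25) = 13.98 dB over one source.
L_one = 62.3 − 13.98 = 48.3 dB SPL.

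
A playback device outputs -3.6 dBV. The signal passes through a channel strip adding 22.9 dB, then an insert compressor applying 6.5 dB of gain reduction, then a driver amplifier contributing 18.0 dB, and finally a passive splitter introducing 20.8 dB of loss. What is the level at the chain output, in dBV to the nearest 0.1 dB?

In dB, series stages simply add:
-3.6 + 22.9 − 6.5 + 18.0 − 20.8 = +10.0 dBV.

+10.0 dBV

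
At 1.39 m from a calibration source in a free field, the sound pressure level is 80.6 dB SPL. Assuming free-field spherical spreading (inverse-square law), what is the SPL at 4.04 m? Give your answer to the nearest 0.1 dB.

Free-field point source: level drops by 20·log₁₀ of the distance ratio.
ΔL = −20·log₁₀(4.04/1.39) = -9.27 dB, so L₂ = 80.6 + (-9.27) = 71.3 dB SPL.

71.3 dB SPL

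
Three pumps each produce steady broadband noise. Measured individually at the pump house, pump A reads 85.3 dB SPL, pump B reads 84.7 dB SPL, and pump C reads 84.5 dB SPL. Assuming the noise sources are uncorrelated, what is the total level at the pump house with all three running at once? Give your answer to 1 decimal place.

Incoherent sources sum as intensities:
L_total = 10·log₁₀(10^(85.3/10) + 10^(84.7/10) + 10^(84.5/10)) = 10·log₁₀(915800000) = 89.6 dB SPL.

89.6 dB SPL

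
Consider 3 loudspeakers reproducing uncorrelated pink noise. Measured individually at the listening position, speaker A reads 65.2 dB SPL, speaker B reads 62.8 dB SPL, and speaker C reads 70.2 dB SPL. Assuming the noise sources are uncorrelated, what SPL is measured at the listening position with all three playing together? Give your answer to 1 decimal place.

Uncorrelated sources add in intensity (power), not in dB.
L_total = 10·log₁₀(10^(65.2/10) + 10^(62.8/10) + 10^(70.2/10)) = 10·log₁₀(15690000) = 72.0 dB SPL.

72.0 dB SPL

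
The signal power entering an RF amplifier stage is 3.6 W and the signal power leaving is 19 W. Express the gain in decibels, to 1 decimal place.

7.2 dB

Power ratio → dB uses the 10·log₁₀ form:
10·log₁₀(19/3.6) = 10·log₁₀(5.278) = 7.2 dB.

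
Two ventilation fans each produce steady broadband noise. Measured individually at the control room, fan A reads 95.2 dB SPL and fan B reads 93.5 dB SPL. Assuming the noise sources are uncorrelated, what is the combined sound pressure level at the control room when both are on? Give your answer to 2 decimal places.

97.44 dB SPL

Uncorrelated sources add in intensity (power), not in dB.
L_total = 10·log₁₀(10^(95.2/10) + 10^(93.5/10)) = 10·log₁₀(5550000000) = 97.44 dB SPL.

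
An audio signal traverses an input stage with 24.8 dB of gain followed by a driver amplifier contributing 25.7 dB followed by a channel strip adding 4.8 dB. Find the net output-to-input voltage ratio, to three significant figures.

Net gain = 24.8 + 25.7 + 4.8 = 55.3 dB.
Voltage ratio = 10^(55.3/20) = 582.

582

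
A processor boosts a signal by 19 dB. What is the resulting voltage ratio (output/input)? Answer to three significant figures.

8.91

Voltage ratio = 10^(dB/20).
10^(19/20) = 10^(0.9500) = 8.91.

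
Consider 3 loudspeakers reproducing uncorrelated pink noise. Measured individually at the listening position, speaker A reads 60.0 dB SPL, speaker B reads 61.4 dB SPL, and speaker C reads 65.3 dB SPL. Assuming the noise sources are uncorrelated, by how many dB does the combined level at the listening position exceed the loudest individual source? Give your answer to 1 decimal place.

2.3 dB

Uncorrelated sources add in intensity (power), not in dB.
L_total = 10·log₁₀(10^(60.0/10) + 10^(61.4/10) + 10^(65.3/10)) = 67.61 dB SPL.
Excess over the loudest (65.3 dB): 67.61 − 65.3 = 2.3 dB.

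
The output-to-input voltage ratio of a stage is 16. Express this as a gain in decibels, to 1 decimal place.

24.1 dB

Voltage ratio → dB uses the 20·log₁₀ form:
20·log₁₀(16) = 24.1 dB.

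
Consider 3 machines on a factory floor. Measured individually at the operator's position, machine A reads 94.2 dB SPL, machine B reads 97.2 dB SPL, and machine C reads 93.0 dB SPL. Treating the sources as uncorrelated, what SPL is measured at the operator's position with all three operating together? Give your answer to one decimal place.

Uncorrelated sources add in intensity (power), not in dB.
L_total = 10·log₁₀(10^(94.2/10) + 10^(97.2/10) + 10^(93.0/10)) = 10·log₁₀(9874000000) = 99.9 dB SPL.

99.9 dB SPL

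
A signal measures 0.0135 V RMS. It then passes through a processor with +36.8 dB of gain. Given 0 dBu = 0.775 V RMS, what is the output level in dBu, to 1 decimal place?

Input level: 20·log₁₀(0.0135/0.775) = -35.18 dBu.
Output: -35.18 + 36.8 = +1.6 dBu.

+1.6 dBu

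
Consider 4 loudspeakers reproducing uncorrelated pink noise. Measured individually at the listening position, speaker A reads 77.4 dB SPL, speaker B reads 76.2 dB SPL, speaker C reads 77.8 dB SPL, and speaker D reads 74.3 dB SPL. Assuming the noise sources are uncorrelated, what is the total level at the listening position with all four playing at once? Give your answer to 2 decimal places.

82.64 dB SPL

Uncorrelated sources add in intensity (power), not in dB.
L_total = 10·log₁₀(10^(77.4/10) + 10^(76.2/10) + 10^(77.8/10) + 10^(74.3/10)) = 10·log₁₀(183800000) = 82.64 dB SPL.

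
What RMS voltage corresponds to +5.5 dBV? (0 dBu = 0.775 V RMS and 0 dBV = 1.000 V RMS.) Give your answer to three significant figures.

V = 1.000 V × 10^(+5.5/20).
= 1.000 × 1.884 = 1.88 V.

1.88 V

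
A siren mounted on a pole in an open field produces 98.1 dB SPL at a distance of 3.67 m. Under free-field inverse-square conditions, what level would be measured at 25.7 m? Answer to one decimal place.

81.2 dB SPL

For a point source in a free field, ΔL = −20·log₁₀(d₂/d₁).
ΔL = −20·log₁₀(25.7/3.67) = -16.91 dB, so L₂ = 98.1 + (-16.91) = 81.2 dB SPL.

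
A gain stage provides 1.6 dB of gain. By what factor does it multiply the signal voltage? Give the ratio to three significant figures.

1.20

Voltage ratio = 10^(dB/20).
10^(1.6/20) = 10^(0.08000) = 1.20.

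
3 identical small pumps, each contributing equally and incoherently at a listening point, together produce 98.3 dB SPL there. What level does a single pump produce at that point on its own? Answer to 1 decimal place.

3 equal incoherent sources add 10·log₁₀(3) = 4.77 dB over one source.
L_one = 98.3 − 4.77 = 93.5 dB SPL.

93.5 dB SPL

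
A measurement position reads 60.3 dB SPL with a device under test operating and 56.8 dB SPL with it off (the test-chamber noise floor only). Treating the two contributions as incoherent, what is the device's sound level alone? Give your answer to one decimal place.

Background correction is a power subtraction:
L_src = 10·log₁₀(10^(60.3/10) − 10^(56.8/10)) = 10·log₁₀(592900) = 57.7 dB SPL.

57.7 dB SPL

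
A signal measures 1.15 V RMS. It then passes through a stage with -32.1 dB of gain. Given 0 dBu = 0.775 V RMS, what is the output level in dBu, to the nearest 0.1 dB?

Input level: 20·log₁₀(1.15/0.775) = 3.43 dBu.
Output: 3.43 − 32.1 = -28.7 dBu.

-28.7 dBu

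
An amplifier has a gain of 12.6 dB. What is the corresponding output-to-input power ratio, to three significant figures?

18.2

Power ratio = 10^(dB/10).
10^(12.6/10) = 10^(1.260) = 18.2.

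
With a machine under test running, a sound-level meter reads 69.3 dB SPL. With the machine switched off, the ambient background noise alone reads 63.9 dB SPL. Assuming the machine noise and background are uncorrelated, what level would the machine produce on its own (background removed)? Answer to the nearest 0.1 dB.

Remove the background by subtracting linear intensities:
L_src = 10·log₁₀(10^(69.3/10) − 10^(63.9/10)) = 10·log₁₀(6057000) = 67.8 dB SPL.

67.8 dB SPL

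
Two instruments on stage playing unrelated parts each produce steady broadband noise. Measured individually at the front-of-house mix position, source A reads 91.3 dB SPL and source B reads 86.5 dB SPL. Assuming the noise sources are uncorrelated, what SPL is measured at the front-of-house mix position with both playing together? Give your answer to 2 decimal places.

Add the sources as powers (linear), then convert back to dB:
L_total = 10·log₁₀(10^(91.3/10) + 10^(86.5/10)) = 10·log₁₀(1796000000) = 92.54 dB SPL.

92.54 dB SPL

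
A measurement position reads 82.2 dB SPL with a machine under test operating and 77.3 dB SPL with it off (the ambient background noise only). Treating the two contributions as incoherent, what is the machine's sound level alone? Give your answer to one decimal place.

Subtract intensities: L_src = 10·log₁₀(10^(L_total/10) − 10^(L_bg/10)).
L_src = 10·log₁₀(10^(82.2/10) − 10^(77.3/10)) = 10·log₁₀(112300000) = 80.5 dB SPL.

80.5 dB SPL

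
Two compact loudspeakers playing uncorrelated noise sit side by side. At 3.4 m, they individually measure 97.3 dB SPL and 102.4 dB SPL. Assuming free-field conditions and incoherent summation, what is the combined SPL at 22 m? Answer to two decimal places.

87.35 dB SPL

Combined at 3.4 m: 10·log₁₀(10^(97.3/10)+10^(102.4/10)) = 103.569 dB SPL.
Then apply −20·log₁₀(22/3.4) = -16.219 dB → 87.35 dB SPL.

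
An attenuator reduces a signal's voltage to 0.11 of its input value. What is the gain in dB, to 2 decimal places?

For a voltage ratio, dB = 20·log₁₀(V₂/V₁).
20·log₁₀(0.11) = -19.17 dB.

-19.17 dB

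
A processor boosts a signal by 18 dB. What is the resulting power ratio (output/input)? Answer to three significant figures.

63.1

Power ratio = 10^(dB/10).
10^(18/10) = 10^(1.800) = 63.1.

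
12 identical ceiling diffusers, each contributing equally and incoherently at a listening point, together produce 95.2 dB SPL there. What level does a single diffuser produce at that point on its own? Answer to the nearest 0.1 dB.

84.4 dB SPL

12 equal incoherent sources add 10·log₁₀(12) = 10.79 dB over one source.
L_one = 95.2 − 10.79 = 84.4 dB SPL.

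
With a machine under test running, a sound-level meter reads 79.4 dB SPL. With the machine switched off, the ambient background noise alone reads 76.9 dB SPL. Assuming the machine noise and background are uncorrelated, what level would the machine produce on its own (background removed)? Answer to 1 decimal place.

Subtract intensities: L_src = 10·log₁₀(10^(L_total/10) − 10^(L_bg/10)).
L_src = 10·log₁₀(10^(79.4/10) − 10^(76.9/10)) = 10·log₁₀(38120000) = 75.8 dB SPL.

75.8 dB SPL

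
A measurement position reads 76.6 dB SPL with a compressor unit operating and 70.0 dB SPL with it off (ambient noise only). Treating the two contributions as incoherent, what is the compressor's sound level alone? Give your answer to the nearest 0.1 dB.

75.5 dB SPL

Background correction is a power subtraction:
L_src = 10·log₁₀(10^(76.6/10) − 10^(70.0/10)) = 10·log₁₀(35710000) = 75.5 dB SPL.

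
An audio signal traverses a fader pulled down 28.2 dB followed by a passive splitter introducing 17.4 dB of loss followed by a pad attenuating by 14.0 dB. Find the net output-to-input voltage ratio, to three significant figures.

0.00105

Net gain = (−28.2) + (−17.4) + (−14.0) = -59.6 dB.
Voltage ratio = 10^(-59.6/20) = 0.00105.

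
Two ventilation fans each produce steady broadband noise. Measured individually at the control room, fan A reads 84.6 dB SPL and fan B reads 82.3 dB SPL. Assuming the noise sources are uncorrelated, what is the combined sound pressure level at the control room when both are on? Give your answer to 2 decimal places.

86.61 dB SPL

Uncorrelated sources add in intensity (power), not in dB.
L_total = 10·log₁₀(10^(84.6/10) + 10^(82.3/10)) = 10·log₁₀(458200000) = 86.61 dB SPL.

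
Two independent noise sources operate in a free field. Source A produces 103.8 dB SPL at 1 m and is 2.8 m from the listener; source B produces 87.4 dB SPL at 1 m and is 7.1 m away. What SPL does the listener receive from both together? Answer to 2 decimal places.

At the listener: L_A = 103.8 − 20·log₁₀(2.8) = 94.857 dB; L_B = 87.4 − 20·log₁₀(7.1) = 70.375 dB.
Combined: 10·log₁₀(10^(94.857/10)+10^(70.375/10)) = 94.87 dB SPL.

94.87 dB SPL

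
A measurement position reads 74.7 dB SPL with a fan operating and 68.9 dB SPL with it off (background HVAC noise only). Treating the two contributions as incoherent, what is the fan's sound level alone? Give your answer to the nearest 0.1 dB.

73.4 dB SPL

Background correction is a power subtraction:
L_src = 10·log₁₀(10^(74.7/10) − 10^(68.9/10)) = 10·log₁₀(21750000) = 73.4 dB SPL.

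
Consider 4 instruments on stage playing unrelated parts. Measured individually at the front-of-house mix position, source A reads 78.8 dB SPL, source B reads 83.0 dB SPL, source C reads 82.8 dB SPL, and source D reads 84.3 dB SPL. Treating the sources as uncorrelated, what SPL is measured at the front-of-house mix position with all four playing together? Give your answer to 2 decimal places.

Uncorrelated sources add in intensity (power), not in dB.
L_total = 10·log₁₀(10^(78.8/10) + 10^(83.0/10) + 10^(82.8/10) + 10^(84.3/10)) = 10·log₁₀(735100000) = 88.66 dB SPL.

88.66 dB SPL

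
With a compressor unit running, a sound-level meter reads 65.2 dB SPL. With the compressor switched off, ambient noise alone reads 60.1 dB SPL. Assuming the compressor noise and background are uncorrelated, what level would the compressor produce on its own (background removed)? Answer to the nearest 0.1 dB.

63.6 dB SPL

Background correction is a power subtraction:
L_src = 10·log₁₀(10^(65.2/10) − 10^(60.1/10)) = 10·log₁₀(2288000) = 63.6 dB SPL.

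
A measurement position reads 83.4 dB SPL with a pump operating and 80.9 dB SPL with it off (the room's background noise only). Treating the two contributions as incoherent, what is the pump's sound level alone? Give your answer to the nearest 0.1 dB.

Subtract intensities: L_src = 10·log₁₀(10^(L_total/10) − 10^(L_bg/10)).
L_src = 10·log₁₀(10^(83.4/10) − 10^(80.9/10)) = 10·log₁₀(95750000) = 79.8 dB SPL.

79.8 dB SPL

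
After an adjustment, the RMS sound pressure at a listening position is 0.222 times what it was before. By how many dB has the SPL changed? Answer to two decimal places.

-13.07 dB

Sound pressure is an amplitude quantity: ΔL = 20·log₁₀(p₂/p₁).
20·log₁₀(0.222) = -13.07 dB.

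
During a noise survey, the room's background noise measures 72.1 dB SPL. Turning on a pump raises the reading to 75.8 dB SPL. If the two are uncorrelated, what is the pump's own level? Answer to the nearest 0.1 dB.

Remove the background by subtracting linear intensities:
L_src = 10·log₁₀(10^(75.8/10) − 10^(72.1/10)) = 10·log₁₀(21800000) = 73.4 dB SPL.

73.4 dB SPL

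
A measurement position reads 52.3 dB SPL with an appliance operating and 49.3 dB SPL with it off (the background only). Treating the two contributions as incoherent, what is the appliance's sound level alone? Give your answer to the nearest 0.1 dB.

Subtract intensities: L_src = 10·log₁₀(10^(L_total/10) − 10^(L_bg/10)).
L_src = 10·log₁₀(10^(52.3/10) − 10^(49.3/10)) = 10·log₁₀(84710) = 49.3 dB SPL.

49.3 dB SPL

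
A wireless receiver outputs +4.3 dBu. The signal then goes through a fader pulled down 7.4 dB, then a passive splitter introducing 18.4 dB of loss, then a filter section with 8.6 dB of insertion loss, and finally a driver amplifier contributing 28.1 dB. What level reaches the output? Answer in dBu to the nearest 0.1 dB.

-2.0 dBu

Gain stages sum in dB:
+4.3 − 7.4 − 18.4 − 8.6 + 28.1 = -2.0 dBu.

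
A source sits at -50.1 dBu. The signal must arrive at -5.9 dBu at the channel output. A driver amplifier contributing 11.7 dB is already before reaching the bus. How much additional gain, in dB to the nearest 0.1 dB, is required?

The required make-up gain is the shortfall in the dB sum.
G = -5.9 − (-50.1) − 11.7 = 32.5 dB.

32.5 dB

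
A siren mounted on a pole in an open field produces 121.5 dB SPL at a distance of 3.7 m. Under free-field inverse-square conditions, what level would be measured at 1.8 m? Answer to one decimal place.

127.8 dB SPL

For a point source in a free field, ΔL = −20·log₁₀(d₂/d₁).
ΔL = −20·log₁₀(1.8/3.7) = 6.26 dB, so L₂ = 121.5 + (6.26) = 127.8 dB SPL.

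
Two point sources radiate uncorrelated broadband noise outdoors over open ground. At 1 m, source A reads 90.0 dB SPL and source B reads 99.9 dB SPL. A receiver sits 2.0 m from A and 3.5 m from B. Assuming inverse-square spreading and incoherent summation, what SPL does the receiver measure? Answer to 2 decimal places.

90.20 dB SPL

At the listener: L_A = 90.0 − 20·log₁₀(2.0) = 83.979 dB; L_B = 99.9 − 20·log₁₀(3.5) = 89.019 dB.
Combined: 10·log₁₀(10^(83.979/10)+10^(89.019/10)) = 90.20 dB SPL.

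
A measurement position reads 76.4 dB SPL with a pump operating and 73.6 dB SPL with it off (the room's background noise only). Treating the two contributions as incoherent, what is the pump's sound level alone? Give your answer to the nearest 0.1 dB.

Remove the background by subtracting linear intensities:
L_src = 10·log₁₀(10^(76.4/10) − 10^(73.6/10)) = 10·log₁₀(20740000) = 73.2 dB SPL.

73.2 dB SPL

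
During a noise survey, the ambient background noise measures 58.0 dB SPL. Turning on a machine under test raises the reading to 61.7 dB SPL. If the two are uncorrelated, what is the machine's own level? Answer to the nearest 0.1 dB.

59.3 dB SPL

Background correction is a power subtraction:
L_src = 10·log₁₀(10^(61.7/10) − 10^(58.0/10)) = 10·log₁₀(848200) = 59.3 dB SPL.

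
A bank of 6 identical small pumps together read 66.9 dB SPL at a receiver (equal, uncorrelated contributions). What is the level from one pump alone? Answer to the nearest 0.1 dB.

59.1 dB SPL

6 equal incoherent sources add 10·log₁₀(6) = 7.78 dB over one source.
L_one = 66.9 − 7.78 = 59.1 dB SPL.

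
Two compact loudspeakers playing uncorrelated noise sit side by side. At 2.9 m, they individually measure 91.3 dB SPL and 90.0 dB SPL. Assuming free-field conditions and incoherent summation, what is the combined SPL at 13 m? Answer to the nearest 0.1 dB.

80.7 dB SPL

Combined at 2.9 m: 10·log₁₀(10^(91.3/10)+10^(90.0/10)) = 93.71 dB SPL.
Then apply −20·log₁₀(13/2.9) = -13.03 dB → 80.7 dB SPL.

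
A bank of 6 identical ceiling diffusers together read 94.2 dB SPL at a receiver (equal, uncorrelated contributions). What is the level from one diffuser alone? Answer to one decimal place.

6 equal incoherent sources add 10·log₁₀(6) = 7.78 dB over one source.
L_one = 94.2 − 7.78 = 86.4 dB SPL.

86.4 dB SPL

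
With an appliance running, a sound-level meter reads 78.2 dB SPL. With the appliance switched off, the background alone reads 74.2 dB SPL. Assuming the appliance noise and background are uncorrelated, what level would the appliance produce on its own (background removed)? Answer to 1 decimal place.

Background correction is a power subtraction:
L_src = 10·log₁₀(10^(78.2/10) − 10^(74.2/10)) = 10·log₁₀(39770000) = 76.0 dB SPL.

76.0 dB SPL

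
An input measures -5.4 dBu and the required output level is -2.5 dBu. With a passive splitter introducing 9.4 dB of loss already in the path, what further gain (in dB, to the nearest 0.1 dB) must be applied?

12.3 dB

The required make-up gain is the shortfall in the dB sum.
G = -2.5 − (-5.4) + 9.4 = 12.3 dB.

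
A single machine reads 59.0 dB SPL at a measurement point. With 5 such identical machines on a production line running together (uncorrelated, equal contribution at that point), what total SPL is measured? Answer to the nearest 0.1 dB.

66.0 dB SPL

5 equal incoherent sources raise the level by 10·log₁₀(5) = 6.99 dB.
L_total = 59.0 + 6.99 = 66.0 dB SPL.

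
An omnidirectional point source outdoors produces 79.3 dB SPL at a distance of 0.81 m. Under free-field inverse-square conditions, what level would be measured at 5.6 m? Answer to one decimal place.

Free-field point source: level drops by 20·log₁₀ of the distance ratio.
ΔL = −20·log₁₀(5.6/0.81) = -16.79 dB, so L₂ = 79.3 + (-16.79) = 62.5 dB SPL.

62.5 dB SPL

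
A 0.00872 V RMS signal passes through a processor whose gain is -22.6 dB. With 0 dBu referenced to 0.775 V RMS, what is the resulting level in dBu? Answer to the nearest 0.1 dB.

-61.6 dBu

Input level: 20·log₁₀(0.00872/0.775) = -38.98 dBu.
Output: -38.98 − 22.6 = -61.6 dBu.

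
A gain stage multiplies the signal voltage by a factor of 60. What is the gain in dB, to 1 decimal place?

35.6 dB

Voltage is an amplitude quantity, so gain = 20·log₁₀(V_out/V_in).
20·log₁₀(60) = 35.6 dB.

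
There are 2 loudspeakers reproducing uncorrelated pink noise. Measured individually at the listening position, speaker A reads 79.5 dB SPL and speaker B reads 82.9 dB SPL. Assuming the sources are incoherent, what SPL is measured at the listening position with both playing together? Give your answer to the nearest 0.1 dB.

Uncorrelated sources add in intensity (power), not in dB.
L_total = 10·log₁₀(10^(79.5/10) + 10^(82.9/10)) = 10·log₁₀(284100000) = 84.5 dB SPL.

84.5 dB SPL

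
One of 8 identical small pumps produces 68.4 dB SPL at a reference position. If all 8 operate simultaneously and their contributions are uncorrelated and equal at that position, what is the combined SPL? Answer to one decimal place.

8 equal incoherent sources raise the level by 10·log₁₀(8) = 9.03 dB.
L_total = 68.4 + 9.03 = 77.4 dB SPL.

77.4 dB SPL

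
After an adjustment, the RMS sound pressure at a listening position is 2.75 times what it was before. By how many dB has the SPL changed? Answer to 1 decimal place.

Sound pressure is an amplitude quantity: ΔL = 20·log₁₀(p₂/p₁).
20·log₁₀(2.75) = 8.8 dB.

8.8 dB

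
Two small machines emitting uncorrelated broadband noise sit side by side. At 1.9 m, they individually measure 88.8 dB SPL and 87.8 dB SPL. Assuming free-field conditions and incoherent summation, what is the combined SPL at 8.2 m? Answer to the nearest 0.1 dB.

Combined at 1.9 m: 10·log₁₀(10^(88.8/10)+10^(87.8/10)) = 91.34 dB SPL.
Then apply −20·log₁₀(8.2/1.9) = -12.70 dB → 78.6 dB SPL.

78.6 dB SPL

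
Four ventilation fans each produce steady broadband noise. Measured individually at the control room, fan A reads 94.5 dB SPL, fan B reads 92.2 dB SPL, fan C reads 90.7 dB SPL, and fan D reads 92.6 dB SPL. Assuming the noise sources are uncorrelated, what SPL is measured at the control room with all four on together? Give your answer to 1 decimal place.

Incoherent sources sum as intensities:
L_total = 10·log₁₀(10^(94.5/10) + 10^(92.2/10) + 10^(90.7/10) + 10^(92.6/10)) = 10·log₁₀(7473000000) = 98.7 dB SPL.

98.7 dB SPL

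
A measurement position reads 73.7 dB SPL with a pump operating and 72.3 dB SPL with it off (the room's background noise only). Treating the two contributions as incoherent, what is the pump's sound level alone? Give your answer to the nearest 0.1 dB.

68.1 dB SPL

Background correction is a power subtraction:
L_src = 10·log₁₀(10^(73.7/10) − 10^(72.3/10)) = 10·log₁₀(6460000) = 68.1 dB SPL.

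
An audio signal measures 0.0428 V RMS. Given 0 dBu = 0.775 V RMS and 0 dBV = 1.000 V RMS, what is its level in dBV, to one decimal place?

-27.4 dBV

dBV = 20·log₁₀(V / 1.000 V).
20·log₁₀(0.0428/1.000) = -27.4 dBV.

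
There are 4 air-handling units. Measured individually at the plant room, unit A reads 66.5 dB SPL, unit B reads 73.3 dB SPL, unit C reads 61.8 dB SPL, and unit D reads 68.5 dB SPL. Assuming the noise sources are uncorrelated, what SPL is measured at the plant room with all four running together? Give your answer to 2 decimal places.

Uncorrelated sources add in intensity (power), not in dB.
L_total = 10·log₁₀(10^(66.5/10) + 10^(73.3/10) + 10^(61.8/10) + 10^(68.5/10)) = 10·log₁₀(34440000) = 75.37 dB SPL.

75.37 dB SPL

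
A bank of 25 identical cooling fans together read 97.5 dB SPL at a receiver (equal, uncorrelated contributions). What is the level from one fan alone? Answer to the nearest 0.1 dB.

25 equal incoherent sources add 10·log₁₀(25) = 13.98 dB over one source.
L_one = 97.5 − 13.98 = 83.5 dB SPL.

83.5 dB SPL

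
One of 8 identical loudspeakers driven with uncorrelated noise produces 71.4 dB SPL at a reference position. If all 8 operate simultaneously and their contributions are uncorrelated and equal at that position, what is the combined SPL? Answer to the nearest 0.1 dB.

80.4 dB SPL

8 equal incoherent sources raise the level by 10·log₁₀(8) = 9.03 dB.
L_total = 71.4 + 9.03 = 80.4 dB SPL.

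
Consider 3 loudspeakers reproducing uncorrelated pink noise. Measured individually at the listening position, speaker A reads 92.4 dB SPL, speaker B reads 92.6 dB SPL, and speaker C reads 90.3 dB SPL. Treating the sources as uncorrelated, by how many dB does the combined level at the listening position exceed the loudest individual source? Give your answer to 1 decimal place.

4.1 dB

Add the sources as powers (linear), then convert back to dB:
L_total = 10·log₁₀(10^(92.4/10) + 10^(92.6/10) + 10^(90.3/10)) = 96.65 dB SPL.
Excess over the loudest (92.6 dB): 96.65 − 92.6 = 4.1 dB.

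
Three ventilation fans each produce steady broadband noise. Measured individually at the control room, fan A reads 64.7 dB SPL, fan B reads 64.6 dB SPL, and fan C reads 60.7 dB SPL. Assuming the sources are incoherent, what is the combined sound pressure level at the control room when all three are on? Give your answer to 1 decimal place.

68.5 dB SPL

Uncorrelated sources add in intensity (power), not in dB.
L_total = 10·log₁₀(10^(64.7/10) + 10^(64.6/10) + 10^(60.7/10)) = 10·log₁₀(7010000) = 68.5 dB SPL.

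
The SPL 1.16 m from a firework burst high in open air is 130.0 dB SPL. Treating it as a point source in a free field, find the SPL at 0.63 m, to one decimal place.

135.3 dB SPL

For a point source in a free field, ΔL = −20·log₁₀(d₂/d₁).
ΔL = −20·log₁₀(0.63/1.16) = 5.30 dB, so L₂ = 130.0 + (5.30) = 135.3 dB SPL.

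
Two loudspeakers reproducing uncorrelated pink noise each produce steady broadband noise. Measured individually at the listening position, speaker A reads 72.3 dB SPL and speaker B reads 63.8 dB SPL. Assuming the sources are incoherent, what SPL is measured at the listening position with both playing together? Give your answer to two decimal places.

Incoherent sources sum as intensities:
L_total = 10·log₁₀(10^(72.3/10) + 10^(63.8/10)) = 10·log₁₀(19380000) = 72.87 dB SPL.

72.87 dB SPL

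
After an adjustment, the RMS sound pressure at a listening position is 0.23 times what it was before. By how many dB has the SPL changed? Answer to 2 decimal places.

SPL change from a pressure ratio uses the 20·log₁₀ form:
20·log₁₀(0.23) = -12.77 dB.

-12.77 dB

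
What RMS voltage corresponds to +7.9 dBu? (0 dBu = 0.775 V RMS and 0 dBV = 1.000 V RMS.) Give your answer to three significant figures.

V = 0.775 V × 10^(+7.9/20).
= 0.775 × 2.483 = 1.92 V.

1.92 V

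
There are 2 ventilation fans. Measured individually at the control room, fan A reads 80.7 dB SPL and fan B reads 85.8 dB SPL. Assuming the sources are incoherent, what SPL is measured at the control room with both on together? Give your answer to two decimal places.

Incoherent sources sum as intensities:
L_total = 10·log₁₀(10^(80.7/10) + 10^(85.8/10)) = 10·log₁₀(497700000) = 86.97 dB SPL.

86.97 dB SPL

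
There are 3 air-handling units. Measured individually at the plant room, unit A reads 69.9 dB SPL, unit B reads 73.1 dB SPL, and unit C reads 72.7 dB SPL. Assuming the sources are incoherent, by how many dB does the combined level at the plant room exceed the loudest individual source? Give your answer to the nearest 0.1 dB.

Uncorrelated sources add in intensity (power), not in dB.
L_total = 10·log₁₀(10^(69.9/10) + 10^(73.1/10) + 10^(72.7/10)) = 76.89 dB SPL.
Excess over the loudest (73.1 dB): 76.89 − 73.1 = 3.8 dB.

3.8 dB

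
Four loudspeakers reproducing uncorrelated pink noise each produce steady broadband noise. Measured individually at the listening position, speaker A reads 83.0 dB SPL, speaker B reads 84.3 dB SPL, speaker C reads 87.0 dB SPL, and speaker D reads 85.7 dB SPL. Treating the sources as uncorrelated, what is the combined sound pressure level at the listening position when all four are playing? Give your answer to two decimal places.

Incoherent sources sum as intensities:
L_total = 10·log₁₀(10^(83.0/10) + 10^(84.3/10) + 10^(87.0/10) + 10^(85.7/10)) = 10·log₁₀(1341000000) = 91.28 dB SPL.

91.28 dB SPL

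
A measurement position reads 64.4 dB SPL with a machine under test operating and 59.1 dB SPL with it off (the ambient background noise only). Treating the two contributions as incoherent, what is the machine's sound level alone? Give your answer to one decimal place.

62.9 dB SPL

Subtract intensities: L_src = 10·log₁₀(10^(L_total/10) − 10^(L_bg/10)).
L_src = 10·log₁₀(10^(64.4/10) − 10^(59.1/10)) = 10·log₁₀(1941000) = 62.9 dB SPL.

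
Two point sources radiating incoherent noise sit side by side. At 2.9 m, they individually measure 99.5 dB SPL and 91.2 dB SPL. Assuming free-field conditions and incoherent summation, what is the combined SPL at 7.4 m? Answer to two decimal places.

91.96 dB SPL

Combined at 2.9 m: 10·log₁₀(10^(99.5/10)+10^(91.2/10)) = 100.099 dB SPL.
Then apply −20·log₁₀(7.4/2.9) = -8.137 dB → 91.96 dB SPL.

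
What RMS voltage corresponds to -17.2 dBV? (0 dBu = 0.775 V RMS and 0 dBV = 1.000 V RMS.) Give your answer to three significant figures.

0.138 V

V = 1.000 V × 10^(-17.2/20).
= 1.000 × 0.1380 = 0.138 V.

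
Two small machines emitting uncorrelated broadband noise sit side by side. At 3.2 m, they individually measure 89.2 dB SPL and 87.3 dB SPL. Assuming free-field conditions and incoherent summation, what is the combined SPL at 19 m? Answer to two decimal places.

Combined at 3.2 m: 10·log₁₀(10^(89.2/10)+10^(87.3/10)) = 91.363 dB SPL.
Then apply −20·log₁₀(19/3.2) = -15.472 dB → 75.89 dB SPL.

75.89 dB SPL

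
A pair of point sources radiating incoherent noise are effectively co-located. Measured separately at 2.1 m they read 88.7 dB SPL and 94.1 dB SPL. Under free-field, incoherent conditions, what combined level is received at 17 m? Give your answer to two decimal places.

Combined at 2.1 m: 10·log₁₀(10^(88.7/10)+10^(94.1/10)) = 95.201 dB SPL.
Then apply −20·log₁₀(17/2.1) = -18.165 dB → 77.04 dB SPL.

77.04 dB SPL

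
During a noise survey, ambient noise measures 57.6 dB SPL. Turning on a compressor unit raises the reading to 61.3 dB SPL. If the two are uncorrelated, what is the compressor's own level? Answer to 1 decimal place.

Remove the background by subtracting linear intensities:
L_src = 10·log₁₀(10^(61.3/10) − 10^(57.6/10)) = 10·log₁₀(773500) = 58.9 dB SPL.

58.9 dB SPL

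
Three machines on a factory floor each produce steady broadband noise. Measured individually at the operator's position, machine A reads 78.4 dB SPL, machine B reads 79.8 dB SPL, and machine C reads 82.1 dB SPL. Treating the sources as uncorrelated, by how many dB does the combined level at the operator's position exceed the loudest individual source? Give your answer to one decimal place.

3.0 dB

Incoherent sources sum as intensities:
L_total = 10·log₁₀(10^(78.4/10) + 10^(79.8/10) + 10^(82.1/10)) = 85.14 dB SPL.
Excess over the loudest (82.1 dB): 85.14 − 82.1 = 3.0 dB.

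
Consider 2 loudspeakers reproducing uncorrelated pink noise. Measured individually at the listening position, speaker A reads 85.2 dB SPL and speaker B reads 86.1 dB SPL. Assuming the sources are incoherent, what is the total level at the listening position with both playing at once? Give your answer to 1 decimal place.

Incoherent sources sum as intensities:
L_total = 10·log₁₀(10^(85.2/10) + 10^(86.1/10)) = 10·log₁₀(738500000) = 88.7 dB SPL.

88.7 dB SPL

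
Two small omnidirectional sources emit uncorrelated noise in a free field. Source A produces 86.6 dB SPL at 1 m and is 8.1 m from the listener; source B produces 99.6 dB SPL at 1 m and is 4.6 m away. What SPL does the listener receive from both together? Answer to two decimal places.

At the listener: L_A = 86.6 − 20·log₁₀(8.1) = 68.430 dB; L_B = 99.6 − 20·log₁₀(4.6) = 86.345 dB.
Combined: 10·log₁₀(10^(68.430/10)+10^(86.345/10)) = 86.41 dB SPL.

86.41 dB SPL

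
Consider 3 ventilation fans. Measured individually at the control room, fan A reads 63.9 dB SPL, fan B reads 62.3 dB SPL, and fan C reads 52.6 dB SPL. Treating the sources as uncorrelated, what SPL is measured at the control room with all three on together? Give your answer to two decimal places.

66.37 dB SPL

Incoherent sources sum as intensities:
L_total = 10·log₁₀(10^(63.9/10) + 10^(62.3/10) + 10^(52.6/10)) = 10·log₁₀(4335000) = 66.37 dB SPL.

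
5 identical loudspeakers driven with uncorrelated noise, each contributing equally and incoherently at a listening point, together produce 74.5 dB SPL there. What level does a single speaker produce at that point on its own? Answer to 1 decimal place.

5 equal incoherent sources add 10·log₁₀(5) = 6.99 dB over one source.
L_one = 74.5 − 6.99 = 67.5 dB SPL.

67.5 dB SPL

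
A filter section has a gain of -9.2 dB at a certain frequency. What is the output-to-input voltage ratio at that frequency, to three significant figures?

0.347

Voltage ratio = 10^(dB/20).
10^(-9.2/20) = 10^(-0.4600) = 0.347.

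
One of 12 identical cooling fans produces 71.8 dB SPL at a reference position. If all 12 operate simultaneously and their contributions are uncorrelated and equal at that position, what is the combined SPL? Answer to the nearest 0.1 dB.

12 equal incoherent sources raise the level by 10·log₁₀(12) = 10.79 dB.
L_total = 71.8 + 10.79 = 82.6 dB SPL.

82.6 dB SPL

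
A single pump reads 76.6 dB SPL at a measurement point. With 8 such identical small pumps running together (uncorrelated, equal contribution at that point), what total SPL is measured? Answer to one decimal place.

8 equal incoherent sources raise the level by 10·log₁₀(8) = 9.03 dB.
L_total = 76.6 + 9.03 = 85.6 dB SPL.

85.6 dB SPL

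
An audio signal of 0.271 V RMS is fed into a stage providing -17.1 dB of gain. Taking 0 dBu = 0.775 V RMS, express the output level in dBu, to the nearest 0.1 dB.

-26.2 dBu

Input level: 20·log₁₀(0.271/0.775) = -9.13 dBu.
Output: -9.13 − 17.1 = -26.2 dBu.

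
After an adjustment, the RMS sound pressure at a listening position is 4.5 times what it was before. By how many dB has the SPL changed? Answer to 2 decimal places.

13.06 dB

Sound pressure is an amplitude quantity: ΔL = 20·log₁₀(p₂/p₁).
20·log₁₀(4.5) = 13.06 dB.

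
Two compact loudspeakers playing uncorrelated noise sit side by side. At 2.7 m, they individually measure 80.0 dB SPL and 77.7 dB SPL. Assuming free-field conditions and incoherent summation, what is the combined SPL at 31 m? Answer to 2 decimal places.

60.81 dB SPL

Combined at 2.7 m: 10·log₁₀(10^(80.0/10)+10^(77.7/10)) = 82.011 dB SPL.
Then apply −20·log₁₀(31/2.7) = -21.200 dB → 60.81 dB SPL.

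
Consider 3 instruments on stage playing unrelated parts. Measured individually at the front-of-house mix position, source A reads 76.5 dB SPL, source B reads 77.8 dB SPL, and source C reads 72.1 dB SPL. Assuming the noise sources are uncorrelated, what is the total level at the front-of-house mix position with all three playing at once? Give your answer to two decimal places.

Uncorrelated sources add in intensity (power), not in dB.
L_total = 10·log₁₀(10^(76.5/10) + 10^(77.8/10) + 10^(72.1/10)) = 10·log₁₀(121100000) = 80.83 dB SPL.

80.83 dB SPL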